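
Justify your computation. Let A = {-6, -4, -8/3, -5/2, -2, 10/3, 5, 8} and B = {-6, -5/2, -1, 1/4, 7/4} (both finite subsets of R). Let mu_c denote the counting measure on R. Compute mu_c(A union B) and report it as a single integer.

Counting measure on a finite set equals cardinality. By inclusion-exclusion, |A union B| = |A| + |B| - |A cap B|.
|A| = 8, |B| = 5, |A cap B| = 2.
So mu_c(A union B) = 8 + 5 - 2 = 11.

11


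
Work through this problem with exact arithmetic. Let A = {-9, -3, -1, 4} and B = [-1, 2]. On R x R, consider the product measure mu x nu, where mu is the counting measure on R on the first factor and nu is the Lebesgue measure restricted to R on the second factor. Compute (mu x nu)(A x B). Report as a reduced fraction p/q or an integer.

For a measurable rectangle A x B, the product measure satisfies
  (mu x nu)(A x B) = mu(A) * nu(B).
  mu(A) = 4.
  nu(B) = 3.
  (mu x nu)(A x B) = 4 * 3 = 12.

12


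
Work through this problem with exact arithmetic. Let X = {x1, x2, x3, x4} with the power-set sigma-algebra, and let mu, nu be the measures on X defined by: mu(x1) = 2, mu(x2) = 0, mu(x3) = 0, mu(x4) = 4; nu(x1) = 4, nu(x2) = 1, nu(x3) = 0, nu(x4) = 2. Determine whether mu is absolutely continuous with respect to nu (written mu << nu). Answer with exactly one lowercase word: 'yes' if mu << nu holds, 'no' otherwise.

mu << nu means: every nu-null measurable set is also mu-null; equivalently, for every atom x, if nu({x}) = 0 then mu({x}) = 0.
Checking each atom:
  x1: nu = 4 > 0 -> no constraint.
  x2: nu = 1 > 0 -> no constraint.
  x3: nu = 0, mu = 0 -> consistent with mu << nu.
  x4: nu = 2 > 0 -> no constraint.
No atom violates the condition. Therefore mu << nu.

yes


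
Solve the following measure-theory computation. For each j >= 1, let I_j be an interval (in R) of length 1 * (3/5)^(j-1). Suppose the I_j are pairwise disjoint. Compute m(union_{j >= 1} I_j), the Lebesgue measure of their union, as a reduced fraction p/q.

By countable additivity of the Lebesgue measure on pairwise disjoint measurable sets,
  m(union_{j >= 1} I_j) = sum_{j >= 1} m(I_j) = sum_{j >= 1} a * r^(j-1),
  with a = 1 and r = 3/5.
Since 0 < r = 3/5 < 1, the geometric series converges:
  sum_{j >= 1} a * r^(j-1) = a / (1 - r).
  = 1 / (1 - 3/5)
  = 1 / (2/5)
  = 5/2.

5/2


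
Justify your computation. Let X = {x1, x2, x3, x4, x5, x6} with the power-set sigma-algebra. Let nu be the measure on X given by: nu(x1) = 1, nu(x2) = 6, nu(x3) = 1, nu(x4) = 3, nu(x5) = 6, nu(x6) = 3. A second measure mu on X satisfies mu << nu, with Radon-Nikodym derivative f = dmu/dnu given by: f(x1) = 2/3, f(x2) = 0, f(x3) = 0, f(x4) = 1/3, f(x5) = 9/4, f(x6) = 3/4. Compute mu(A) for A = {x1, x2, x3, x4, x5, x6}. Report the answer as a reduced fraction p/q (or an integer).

By the defining property of the Radon-Nikodym derivative, for every measurable set A,
  mu(A) = integral_A f dnu.
Since nu is a discrete measure concentrated on the atoms of X, the integral over A reduces to the sum
  mu(A) = sum_{x in A} f(x) * nu({x}).
Computing each term:
  x1: f(x1) * nu(x1) = 2/3 * 1 = 2/3.
  x2: f(x2) * nu(x2) = 0 * 6 = 0.
  x3: f(x3) * nu(x3) = 0 * 1 = 0.
  x4: f(x4) * nu(x4) = 1/3 * 3 = 1.
  x5: f(x5) * nu(x5) = 9/4 * 6 = 27/2.
  x6: f(x6) * nu(x6) = 3/4 * 3 = 9/4.
Summing: mu(A) = 2/3 + 0 + 0 + 1 + 27/2 + 9/4 = 209/12.

209/12


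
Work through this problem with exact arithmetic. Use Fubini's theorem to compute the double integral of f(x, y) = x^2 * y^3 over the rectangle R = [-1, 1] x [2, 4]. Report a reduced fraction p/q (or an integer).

f(x, y) is a tensor product of a function of x and a function of y, and both factors are bounded continuous (hence Lebesgue integrable) on the rectangle, so Fubini's theorem applies:
  integral_R f d(m x m) = (integral_a1^b1 x^2 dx) * (integral_a2^b2 y^3 dy).
Inner integral in x: integral_{-1}^{1} x^2 dx = (1^3 - (-1)^3)/3
  = 2/3.
Inner integral in y: integral_{2}^{4} y^3 dy = (4^4 - 2^4)/4
  = 60.
Product: (2/3) * (60) = 40.

40


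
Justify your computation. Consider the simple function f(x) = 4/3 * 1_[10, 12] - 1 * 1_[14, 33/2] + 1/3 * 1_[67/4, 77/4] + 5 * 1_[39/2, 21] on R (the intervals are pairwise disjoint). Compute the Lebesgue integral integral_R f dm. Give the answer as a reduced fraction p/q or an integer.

For a simple function f = sum_i c_i * 1_{A_i} with disjoint A_i,
  integral f dm = sum_i c_i * m(A_i).
Lengths of the A_i:
  m(A_1) = 12 - 10 = 2.
  m(A_2) = 33/2 - 14 = 5/2.
  m(A_3) = 77/4 - 67/4 = 5/2.
  m(A_4) = 21 - 39/2 = 3/2.
Contributions c_i * m(A_i):
  (4/3) * (2) = 8/3.
  (-1) * (5/2) = -5/2.
  (1/3) * (5/2) = 5/6.
  (5) * (3/2) = 15/2.
Total: 8/3 - 5/2 + 5/6 + 15/2 = 17/2.

17/2


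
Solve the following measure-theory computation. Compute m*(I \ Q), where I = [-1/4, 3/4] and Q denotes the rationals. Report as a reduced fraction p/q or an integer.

The interval I = [-1/4, 3/4] has m(I) = 3/4 - (-1/4) = 1 (endpoints are measure-zero, so open/closed/half-open agree). Write I = (I cap Q) u (I \ Q). The rationals in I are countable, so m*(I cap Q) = 0 (cover each rational by intervals whose total length is arbitrarily small). By countable subadditivity m*(I) <= m*(I cap Q) + m*(I \ Q), hence m*(I \ Q) >= m(I) = 1. The reverse inequality m*(I \ Q) <= m*(I) = 1 is trivial since (I \ Q) is a subset of I. Therefore m*(I \ Q) = 1.

1


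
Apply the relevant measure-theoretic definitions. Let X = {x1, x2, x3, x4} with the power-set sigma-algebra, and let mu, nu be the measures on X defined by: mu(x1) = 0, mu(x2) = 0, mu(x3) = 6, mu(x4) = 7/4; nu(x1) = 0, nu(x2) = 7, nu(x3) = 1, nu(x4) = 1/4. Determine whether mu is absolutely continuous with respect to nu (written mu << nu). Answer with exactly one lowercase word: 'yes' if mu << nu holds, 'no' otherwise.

mu << nu means: every nu-null measurable set is also mu-null; equivalently, for every atom x, if nu({x}) = 0 then mu({x}) = 0.
Checking each atom:
  x1: nu = 0, mu = 0 -> consistent with mu << nu.
  x2: nu = 7 > 0 -> no constraint.
  x3: nu = 1 > 0 -> no constraint.
  x4: nu = 1/4 > 0 -> no constraint.
No atom violates the condition. Therefore mu << nu.

yes


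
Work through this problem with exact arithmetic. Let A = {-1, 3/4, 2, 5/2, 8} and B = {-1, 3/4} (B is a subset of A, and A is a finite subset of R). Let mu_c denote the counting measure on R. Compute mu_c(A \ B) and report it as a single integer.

Counting measure assigns mu_c(E) = |E| (number of elements) when E is finite. For B subset A, A \ B is the set of elements of A not in B, so |A \ B| = |A| - |B|.
|A| = 5, |B| = 2, so mu_c(A \ B) = 5 - 2 = 3.

3


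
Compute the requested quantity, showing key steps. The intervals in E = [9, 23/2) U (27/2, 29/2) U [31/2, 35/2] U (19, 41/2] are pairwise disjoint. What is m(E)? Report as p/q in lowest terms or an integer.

For pairwise disjoint intervals, m(union_i I_i) = sum_i m(I_i),
and m is invariant under swapping open/closed endpoints (single points have measure 0).
So m(E) = sum_i (b_i - a_i).
  I_1 has length 23/2 - 9 = 5/2.
  I_2 has length 29/2 - 27/2 = 1.
  I_3 has length 35/2 - 31/2 = 2.
  I_4 has length 41/2 - 19 = 3/2.
Summing:
  m(E) = 5/2 + 1 + 2 + 3/2 = 7.

7


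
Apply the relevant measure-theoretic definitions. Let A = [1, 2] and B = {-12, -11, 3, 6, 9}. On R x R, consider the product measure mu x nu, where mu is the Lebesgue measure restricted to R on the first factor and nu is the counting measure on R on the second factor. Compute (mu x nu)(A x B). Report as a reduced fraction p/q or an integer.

For a measurable rectangle A x B, the product measure satisfies
  (mu x nu)(A x B) = mu(A) * nu(B).
  mu(A) = 1.
  nu(B) = 5.
  (mu x nu)(A x B) = 1 * 5 = 5.

5


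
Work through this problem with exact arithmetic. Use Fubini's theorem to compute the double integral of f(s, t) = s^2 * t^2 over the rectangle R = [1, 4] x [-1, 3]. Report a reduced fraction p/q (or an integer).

f(s, t) is a tensor product of a function of s and a function of t, and both factors are bounded continuous (hence Lebesgue integrable) on the rectangle, so Fubini's theorem applies:
  integral_R f d(m x m) = (integral_a1^b1 s^2 ds) * (integral_a2^b2 t^2 dt).
Inner integral in s: integral_{1}^{4} s^2 ds = (4^3 - 1^3)/3
  = 21.
Inner integral in t: integral_{-1}^{3} t^2 dt = (3^3 - (-1)^3)/3
  = 28/3.
Product: (21) * (28/3) = 196.

196


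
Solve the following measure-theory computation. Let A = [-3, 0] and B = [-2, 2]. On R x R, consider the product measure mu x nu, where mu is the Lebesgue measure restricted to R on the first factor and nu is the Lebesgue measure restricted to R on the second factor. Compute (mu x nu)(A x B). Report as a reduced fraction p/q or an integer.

For a measurable rectangle A x B, the product measure satisfies
  (mu x nu)(A x B) = mu(A) * nu(B).
  mu(A) = 3.
  nu(B) = 4.
  (mu x nu)(A x B) = 3 * 4 = 12.

12


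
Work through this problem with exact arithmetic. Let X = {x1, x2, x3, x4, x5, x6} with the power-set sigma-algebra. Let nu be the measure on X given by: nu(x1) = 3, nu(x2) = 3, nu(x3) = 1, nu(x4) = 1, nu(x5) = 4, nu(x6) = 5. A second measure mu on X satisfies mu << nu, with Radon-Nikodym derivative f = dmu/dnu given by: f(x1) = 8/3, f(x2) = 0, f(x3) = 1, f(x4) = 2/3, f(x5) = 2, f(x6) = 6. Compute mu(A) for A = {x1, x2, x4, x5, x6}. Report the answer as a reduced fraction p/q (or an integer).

By the defining property of the Radon-Nikodym derivative, for every measurable set A,
  mu(A) = integral_A f dnu.
Since nu is a discrete measure concentrated on the atoms of X, the integral over A reduces to the sum
  mu(A) = sum_{x in A} f(x) * nu({x}).
Computing each term:
  x1: f(x1) * nu(x1) = 8/3 * 3 = 8.
  x2: f(x2) * nu(x2) = 0 * 3 = 0.
  x4: f(x4) * nu(x4) = 2/3 * 1 = 2/3.
  x5: f(x5) * nu(x5) = 2 * 4 = 8.
  x6: f(x6) * nu(x6) = 6 * 5 = 30.
Summing: mu(A) = 8 + 0 + 2/3 + 8 + 30 = 140/3.

140/3


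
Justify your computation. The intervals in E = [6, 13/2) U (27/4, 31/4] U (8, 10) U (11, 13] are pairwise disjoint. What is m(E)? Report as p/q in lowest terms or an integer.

For pairwise disjoint intervals, m(union_i I_i) = sum_i m(I_i),
and m is invariant under swapping open/closed endpoints (single points have measure 0).
So m(E) = sum_i (b_i - a_i).
  I_1 has length 13/2 - 6 = 1/2.
  I_2 has length 31/4 - 27/4 = 1.
  I_3 has length 10 - 8 = 2.
  I_4 has length 13 - 11 = 2.
Summing:
  m(E) = 1/2 + 1 + 2 + 2 = 11/2.

11/2


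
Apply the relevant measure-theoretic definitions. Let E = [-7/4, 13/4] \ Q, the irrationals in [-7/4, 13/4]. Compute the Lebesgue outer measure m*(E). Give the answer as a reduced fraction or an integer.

The interval I = [-7/4, 13/4] has m(I) = 13/4 - (-7/4) = 5 (endpoints are measure-zero, so open/closed/half-open agree). Write I = (I cap Q) u (I \ Q). The rationals in I are countable, so m*(I cap Q) = 0 (cover each rational by intervals whose total length is arbitrarily small). By countable subadditivity m*(I) <= m*(I cap Q) + m*(I \ Q), hence m*(I \ Q) >= m(I) = 5. The reverse inequality m*(I \ Q) <= m*(I) = 5 is trivial since (I \ Q) is a subset of I. Therefore m*(I \ Q) = 5.

5


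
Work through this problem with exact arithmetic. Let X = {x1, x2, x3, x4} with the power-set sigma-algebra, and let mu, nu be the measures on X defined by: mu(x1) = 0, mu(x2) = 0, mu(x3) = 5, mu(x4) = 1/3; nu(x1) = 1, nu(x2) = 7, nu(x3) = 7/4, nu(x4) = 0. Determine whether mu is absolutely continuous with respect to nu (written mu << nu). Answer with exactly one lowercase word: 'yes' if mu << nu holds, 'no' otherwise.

mu << nu means: every nu-null measurable set is also mu-null; equivalently, for every atom x, if nu({x}) = 0 then mu({x}) = 0.
Checking each atom:
  x1: nu = 1 > 0 -> no constraint.
  x2: nu = 7 > 0 -> no constraint.
  x3: nu = 7/4 > 0 -> no constraint.
  x4: nu = 0, mu = 1/3 > 0 -> violates mu << nu.
The atom(s) x4 violate the condition (nu = 0 but mu > 0). Therefore mu is NOT absolutely continuous w.r.t. nu.

no


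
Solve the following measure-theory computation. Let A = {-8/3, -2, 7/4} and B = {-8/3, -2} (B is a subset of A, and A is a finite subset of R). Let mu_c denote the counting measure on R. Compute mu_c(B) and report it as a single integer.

Counting measure assigns mu_c(E) = |E| (number of elements) when E is finite.
B has 2 element(s), so mu_c(B) = 2.

2


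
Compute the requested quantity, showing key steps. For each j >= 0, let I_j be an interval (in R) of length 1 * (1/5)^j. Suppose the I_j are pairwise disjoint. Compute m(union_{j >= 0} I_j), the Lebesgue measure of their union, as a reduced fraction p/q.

By countable additivity of the Lebesgue measure on pairwise disjoint measurable sets,
  m(union_{j >= 0} I_j) = sum_{j >= 0} m(I_j) = sum_{j >= 0} a * r^j,
  with a = 1 and r = 1/5.
Since 0 < r = 1/5 < 1, the geometric series converges:
  sum_{j >= 0} a * r^j = a / (1 - r).
  = 1 / (1 - 1/5)
  = 1 / (4/5)
  = 5/4.

5/4


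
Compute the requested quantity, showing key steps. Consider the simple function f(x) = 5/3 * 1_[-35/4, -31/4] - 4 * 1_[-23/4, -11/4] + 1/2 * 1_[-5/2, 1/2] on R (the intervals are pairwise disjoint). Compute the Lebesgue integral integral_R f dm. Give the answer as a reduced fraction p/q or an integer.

For a simple function f = sum_i c_i * 1_{A_i} with disjoint A_i,
  integral f dm = sum_i c_i * m(A_i).
Lengths of the A_i:
  m(A_1) = -31/4 - (-35/4) = 1.
  m(A_2) = -11/4 - (-23/4) = 3.
  m(A_3) = 1/2 - (-5/2) = 3.
Contributions c_i * m(A_i):
  (5/3) * (1) = 5/3.
  (-4) * (3) = -12.
  (1/2) * (3) = 3/2.
Total: 5/3 - 12 + 3/2 = -53/6.

-53/6


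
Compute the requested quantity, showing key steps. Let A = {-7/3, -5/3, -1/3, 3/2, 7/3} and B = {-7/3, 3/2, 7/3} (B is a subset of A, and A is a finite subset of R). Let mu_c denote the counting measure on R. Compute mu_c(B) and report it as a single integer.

Counting measure assigns mu_c(E) = |E| (number of elements) when E is finite.
B has 3 element(s), so mu_c(B) = 3.

3


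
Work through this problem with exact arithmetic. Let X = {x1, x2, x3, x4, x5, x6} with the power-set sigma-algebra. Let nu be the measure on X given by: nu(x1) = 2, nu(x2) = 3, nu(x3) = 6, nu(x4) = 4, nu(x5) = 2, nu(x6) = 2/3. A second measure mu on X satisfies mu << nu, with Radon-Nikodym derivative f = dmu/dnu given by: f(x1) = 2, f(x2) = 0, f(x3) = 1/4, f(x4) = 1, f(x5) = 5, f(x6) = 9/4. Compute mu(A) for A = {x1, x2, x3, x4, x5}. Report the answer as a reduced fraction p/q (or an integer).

By the defining property of the Radon-Nikodym derivative, for every measurable set A,
  mu(A) = integral_A f dnu.
Since nu is a discrete measure concentrated on the atoms of X, the integral over A reduces to the sum
  mu(A) = sum_{x in A} f(x) * nu({x}).
Computing each term:
  x1: f(x1) * nu(x1) = 2 * 2 = 4.
  x2: f(x2) * nu(x2) = 0 * 3 = 0.
  x3: f(x3) * nu(x3) = 1/4 * 6 = 3/2.
  x4: f(x4) * nu(x4) = 1 * 4 = 4.
  x5: f(x5) * nu(x5) = 5 * 2 = 10.
Summing: mu(A) = 4 + 0 + 3/2 + 4 + 10 = 39/2.

39/2


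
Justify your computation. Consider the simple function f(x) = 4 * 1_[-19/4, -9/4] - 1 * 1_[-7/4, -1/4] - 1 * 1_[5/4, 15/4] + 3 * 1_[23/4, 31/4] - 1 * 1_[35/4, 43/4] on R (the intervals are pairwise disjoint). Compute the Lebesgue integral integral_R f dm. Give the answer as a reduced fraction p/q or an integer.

For a simple function f = sum_i c_i * 1_{A_i} with disjoint A_i,
  integral f dm = sum_i c_i * m(A_i).
Lengths of the A_i:
  m(A_1) = -9/4 - (-19/4) = 5/2.
  m(A_2) = -1/4 - (-7/4) = 3/2.
  m(A_3) = 15/4 - 5/4 = 5/2.
  m(A_4) = 31/4 - 23/4 = 2.
  m(A_5) = 43/4 - 35/4 = 2.
Contributions c_i * m(A_i):
  (4) * (5/2) = 10.
  (-1) * (3/2) = -3/2.
  (-1) * (5/2) = -5/2.
  (3) * (2) = 6.
  (-1) * (2) = -2.
Total: 10 - 3/2 - 5/2 + 6 - 2 = 10.

10


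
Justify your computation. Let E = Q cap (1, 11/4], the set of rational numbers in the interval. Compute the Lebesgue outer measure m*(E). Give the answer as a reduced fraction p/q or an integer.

The set Q cap (1, 11/4] is countable (a subset of the countable set Q). Lebesgue outer measure of any countable set is 0: each singleton {q} has m*({q}) = 0, and by countable subadditivity m*(union_k {q_k}) <= sum_k m*({q_k}) = sum_k 0 = 0. The reverse inequality m*(E) >= 0 is automatic. So m*(Q cap (1, 11/4]) = 0.

0


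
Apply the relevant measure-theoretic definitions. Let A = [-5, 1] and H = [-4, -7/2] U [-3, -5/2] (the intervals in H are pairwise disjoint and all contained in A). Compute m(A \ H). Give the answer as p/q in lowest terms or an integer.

The ambient interval has length m(A) = 1 - (-5) = 6.
Since the holes are disjoint and sit inside A, by finite additivity
  m(H) = sum_i (b_i - a_i), and m(A \ H) = m(A) - m(H).
Computing the hole measures:
  m(H_1) = -7/2 - (-4) = 1/2.
  m(H_2) = -5/2 - (-3) = 1/2.
Summed: m(H) = 1/2 + 1/2 = 1.
So m(A \ H) = 6 - 1 = 5.

5


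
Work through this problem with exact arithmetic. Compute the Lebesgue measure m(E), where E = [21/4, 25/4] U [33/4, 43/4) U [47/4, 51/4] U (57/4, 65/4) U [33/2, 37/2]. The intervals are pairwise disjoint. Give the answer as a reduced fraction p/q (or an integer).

For pairwise disjoint intervals, m(union_i I_i) = sum_i m(I_i),
and m is invariant under swapping open/closed endpoints (single points have measure 0).
So m(E) = sum_i (b_i - a_i).
  I_1 has length 25/4 - 21/4 = 1.
  I_2 has length 43/4 - 33/4 = 5/2.
  I_3 has length 51/4 - 47/4 = 1.
  I_4 has length 65/4 - 57/4 = 2.
  I_5 has length 37/2 - 33/2 = 2.
Summing:
  m(E) = 1 + 5/2 + 1 + 2 + 2 = 17/2.

17/2


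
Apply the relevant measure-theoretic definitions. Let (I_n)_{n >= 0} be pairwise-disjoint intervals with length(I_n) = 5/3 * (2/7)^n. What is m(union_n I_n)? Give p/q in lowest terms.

By countable additivity of the Lebesgue measure on pairwise disjoint measurable sets,
  m(union_{n >= 0} I_n) = sum_{n >= 0} m(I_n) = sum_{n >= 0} a * r^n,
  with a = 5/3 and r = 2/7.
Since 0 < r = 2/7 < 1, the geometric series converges:
  sum_{n >= 0} a * r^n = a / (1 - r).
  = 5/3 / (1 - 2/7)
  = 5/3 / (5/7)
  = 7/3.

7/3


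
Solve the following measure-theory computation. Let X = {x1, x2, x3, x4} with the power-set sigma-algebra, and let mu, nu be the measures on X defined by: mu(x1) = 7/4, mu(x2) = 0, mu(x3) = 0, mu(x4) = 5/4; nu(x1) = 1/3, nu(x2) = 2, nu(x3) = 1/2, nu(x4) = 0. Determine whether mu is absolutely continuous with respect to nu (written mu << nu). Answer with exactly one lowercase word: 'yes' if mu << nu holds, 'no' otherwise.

mu << nu means: every nu-null measurable set is also mu-null; equivalently, for every atom x, if nu({x}) = 0 then mu({x}) = 0.
Checking each atom:
  x1: nu = 1/3 > 0 -> no constraint.
  x2: nu = 2 > 0 -> no constraint.
  x3: nu = 1/2 > 0 -> no constraint.
  x4: nu = 0, mu = 5/4 > 0 -> violates mu << nu.
The atom(s) x4 violate the condition (nu = 0 but mu > 0). Therefore mu is NOT absolutely continuous w.r.t. nu.

no


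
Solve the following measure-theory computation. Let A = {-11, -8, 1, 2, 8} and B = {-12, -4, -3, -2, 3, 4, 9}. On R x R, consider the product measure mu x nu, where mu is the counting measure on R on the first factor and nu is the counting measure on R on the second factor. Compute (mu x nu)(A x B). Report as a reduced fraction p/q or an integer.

For a measurable rectangle A x B, the product measure satisfies
  (mu x nu)(A x B) = mu(A) * nu(B).
  mu(A) = 5.
  nu(B) = 7.
  (mu x nu)(A x B) = 5 * 7 = 35.

35


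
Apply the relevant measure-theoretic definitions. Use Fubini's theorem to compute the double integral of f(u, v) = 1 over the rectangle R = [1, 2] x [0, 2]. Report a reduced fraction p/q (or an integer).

f(u, v) is a tensor product of a function of u and a function of v, and both factors are bounded continuous (hence Lebesgue integrable) on the rectangle, so Fubini's theorem applies:
  integral_R f d(m x m) = (integral_a1^b1 1 du) * (integral_a2^b2 1 dv).
Inner integral in u: integral_{1}^{2} 1 du = (2^1 - 1^1)/1
  = 1.
Inner integral in v: integral_{0}^{2} 1 dv = (2^1 - 0^1)/1
  = 2.
Product: (1) * (2) = 2.

2


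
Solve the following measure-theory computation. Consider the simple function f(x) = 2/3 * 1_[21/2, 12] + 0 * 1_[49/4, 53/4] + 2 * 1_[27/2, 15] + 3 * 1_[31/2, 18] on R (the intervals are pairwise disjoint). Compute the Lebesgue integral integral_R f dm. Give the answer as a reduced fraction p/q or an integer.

For a simple function f = sum_i c_i * 1_{A_i} with disjoint A_i,
  integral f dm = sum_i c_i * m(A_i).
Lengths of the A_i:
  m(A_1) = 12 - 21/2 = 3/2.
  m(A_2) = 53/4 - 49/4 = 1.
  m(A_3) = 15 - 27/2 = 3/2.
  m(A_4) = 18 - 31/2 = 5/2.
Contributions c_i * m(A_i):
  (2/3) * (3/2) = 1.
  (0) * (1) = 0.
  (2) * (3/2) = 3.
  (3) * (5/2) = 15/2.
Total: 1 + 0 + 3 + 15/2 = 23/2.

23/2


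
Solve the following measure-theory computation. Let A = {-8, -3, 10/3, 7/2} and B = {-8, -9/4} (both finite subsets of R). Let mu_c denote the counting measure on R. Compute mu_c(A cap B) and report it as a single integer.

Counting measure on a finite set equals cardinality. mu_c(A cap B) = |A cap B| (elements appearing in both).
Enumerating the elements of A that also lie in B gives 1 element(s).
So mu_c(A cap B) = 1.

1


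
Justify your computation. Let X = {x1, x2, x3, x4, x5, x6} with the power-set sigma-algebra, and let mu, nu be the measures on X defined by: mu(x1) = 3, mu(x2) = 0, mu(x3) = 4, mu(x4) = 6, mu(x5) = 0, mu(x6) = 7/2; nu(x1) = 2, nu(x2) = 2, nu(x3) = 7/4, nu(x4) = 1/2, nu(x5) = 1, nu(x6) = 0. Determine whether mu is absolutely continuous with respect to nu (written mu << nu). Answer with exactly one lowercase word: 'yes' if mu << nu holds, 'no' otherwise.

mu << nu means: every nu-null measurable set is also mu-null; equivalently, for every atom x, if nu({x}) = 0 then mu({x}) = 0.
Checking each atom:
  x1: nu = 2 > 0 -> no constraint.
  x2: nu = 2 > 0 -> no constraint.
  x3: nu = 7/4 > 0 -> no constraint.
  x4: nu = 1/2 > 0 -> no constraint.
  x5: nu = 1 > 0 -> no constraint.
  x6: nu = 0, mu = 7/2 > 0 -> violates mu << nu.
The atom(s) x6 violate the condition (nu = 0 but mu > 0). Therefore mu is NOT absolutely continuous w.r.t. nu.

no


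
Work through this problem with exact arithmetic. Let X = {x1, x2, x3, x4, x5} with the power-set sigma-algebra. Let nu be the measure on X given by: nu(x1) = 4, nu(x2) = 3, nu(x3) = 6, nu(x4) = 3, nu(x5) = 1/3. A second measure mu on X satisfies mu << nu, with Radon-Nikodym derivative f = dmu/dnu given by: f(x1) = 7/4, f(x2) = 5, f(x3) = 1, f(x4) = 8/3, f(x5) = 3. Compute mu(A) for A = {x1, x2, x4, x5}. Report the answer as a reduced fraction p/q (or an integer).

By the defining property of the Radon-Nikodym derivative, for every measurable set A,
  mu(A) = integral_A f dnu.
Since nu is a discrete measure concentrated on the atoms of X, the integral over A reduces to the sum
  mu(A) = sum_{x in A} f(x) * nu({x}).
Computing each term:
  x1: f(x1) * nu(x1) = 7/4 * 4 = 7.
  x2: f(x2) * nu(x2) = 5 * 3 = 15.
  x4: f(x4) * nu(x4) = 8/3 * 3 = 8.
  x5: f(x5) * nu(x5) = 3 * 1/3 = 1.
Summing: mu(A) = 7 + 15 + 8 + 1 = 31.

31


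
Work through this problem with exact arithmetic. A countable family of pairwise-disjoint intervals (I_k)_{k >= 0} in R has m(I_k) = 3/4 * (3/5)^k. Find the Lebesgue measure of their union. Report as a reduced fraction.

By countable additivity of the Lebesgue measure on pairwise disjoint measurable sets,
  m(union_{k >= 0} I_k) = sum_{k >= 0} m(I_k) = sum_{k >= 0} a * r^k,
  with a = 3/4 and r = 3/5.
Since 0 < r = 3/5 < 1, the geometric series converges:
  sum_{k >= 0} a * r^k = a / (1 - r).
  = 3/4 / (1 - 3/5)
  = 3/4 / (2/5)
  = 15/8.

15/8


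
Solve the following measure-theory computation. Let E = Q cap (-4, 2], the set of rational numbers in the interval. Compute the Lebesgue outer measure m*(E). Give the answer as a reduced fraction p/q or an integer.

E = Q cap (-4, 2] is a subset of Q, which is countable. Enumerate Q = {q_1, q_2, ...}; for any eps > 0, cover q_k by the open interval (q_k - eps/2^(k+1), q_k + eps/2^(k+1)), of length eps/2^k. The total cover length is sum_{k>=1} eps/2^k = eps. Hence m*(E) <= m*(Q) <= eps for every eps > 0, and since outer measure is non-negative, m*(E) = 0.

0


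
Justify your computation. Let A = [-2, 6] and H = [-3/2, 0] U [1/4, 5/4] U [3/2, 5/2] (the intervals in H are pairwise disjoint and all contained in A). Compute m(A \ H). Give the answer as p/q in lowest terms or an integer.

The ambient interval has length m(A) = 6 - (-2) = 8.
Since the holes are disjoint and sit inside A, by finite additivity
  m(H) = sum_i (b_i - a_i), and m(A \ H) = m(A) - m(H).
Computing the hole measures:
  m(H_1) = 0 - (-3/2) = 3/2.
  m(H_2) = 5/4 - 1/4 = 1.
  m(H_3) = 5/2 - 3/2 = 1.
Summed: m(H) = 3/2 + 1 + 1 = 7/2.
So m(A \ H) = 8 - 7/2 = 9/2.

9/2


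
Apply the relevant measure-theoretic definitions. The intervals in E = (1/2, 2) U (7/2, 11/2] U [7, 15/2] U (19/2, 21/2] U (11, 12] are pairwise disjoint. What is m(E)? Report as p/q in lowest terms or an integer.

For pairwise disjoint intervals, m(union_i I_i) = sum_i m(I_i),
and m is invariant under swapping open/closed endpoints (single points have measure 0).
So m(E) = sum_i (b_i - a_i).
  I_1 has length 2 - 1/2 = 3/2.
  I_2 has length 11/2 - 7/2 = 2.
  I_3 has length 15/2 - 7 = 1/2.
  I_4 has length 21/2 - 19/2 = 1.
  I_5 has length 12 - 11 = 1.
Summing:
  m(E) = 3/2 + 2 + 1/2 + 1 + 1 = 6.

6


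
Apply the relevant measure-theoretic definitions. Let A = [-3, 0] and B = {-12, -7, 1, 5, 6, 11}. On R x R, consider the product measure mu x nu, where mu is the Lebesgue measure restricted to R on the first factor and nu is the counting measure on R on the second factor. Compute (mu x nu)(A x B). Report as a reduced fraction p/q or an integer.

For a measurable rectangle A x B, the product measure satisfies
  (mu x nu)(A x B) = mu(A) * nu(B).
  mu(A) = 3.
  nu(B) = 6.
  (mu x nu)(A x B) = 3 * 6 = 18.

18


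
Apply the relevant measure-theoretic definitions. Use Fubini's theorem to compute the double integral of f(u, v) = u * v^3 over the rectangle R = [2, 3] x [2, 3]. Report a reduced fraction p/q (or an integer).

f(u, v) is a tensor product of a function of u and a function of v, and both factors are bounded continuous (hence Lebesgue integrable) on the rectangle, so Fubini's theorem applies:
  integral_R f d(m x m) = (integral_a1^b1 u du) * (integral_a2^b2 v^3 dv).
Inner integral in u: integral_{2}^{3} u du = (3^2 - 2^2)/2
  = 5/2.
Inner integral in v: integral_{2}^{3} v^3 dv = (3^4 - 2^4)/4
  = 65/4.
Product: (5/2) * (65/4) = 325/8.

325/8


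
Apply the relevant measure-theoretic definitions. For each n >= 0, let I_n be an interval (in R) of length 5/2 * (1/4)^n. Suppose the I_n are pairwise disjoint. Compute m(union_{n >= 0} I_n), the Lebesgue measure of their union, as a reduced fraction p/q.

By countable additivity of the Lebesgue measure on pairwise disjoint measurable sets,
  m(union_{n >= 0} I_n) = sum_{n >= 0} m(I_n) = sum_{n >= 0} a * r^n,
  with a = 5/2 and r = 1/4.
Since 0 < r = 1/4 < 1, the geometric series converges:
  sum_{n >= 0} a * r^n = a / (1 - r).
  = 5/2 / (1 - 1/4)
  = 5/2 / (3/4)
  = 10/3.

10/3


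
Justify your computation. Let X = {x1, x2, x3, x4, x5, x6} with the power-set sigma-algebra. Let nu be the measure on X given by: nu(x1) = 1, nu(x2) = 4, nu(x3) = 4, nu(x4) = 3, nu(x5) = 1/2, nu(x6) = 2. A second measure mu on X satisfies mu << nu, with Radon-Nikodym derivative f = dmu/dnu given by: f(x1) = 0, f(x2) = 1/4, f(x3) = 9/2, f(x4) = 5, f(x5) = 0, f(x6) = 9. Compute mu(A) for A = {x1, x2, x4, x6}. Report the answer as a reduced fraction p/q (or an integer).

By the defining property of the Radon-Nikodym derivative, for every measurable set A,
  mu(A) = integral_A f dnu.
Since nu is a discrete measure concentrated on the atoms of X, the integral over A reduces to the sum
  mu(A) = sum_{x in A} f(x) * nu({x}).
Computing each term:
  x1: f(x1) * nu(x1) = 0 * 1 = 0.
  x2: f(x2) * nu(x2) = 1/4 * 4 = 1.
  x4: f(x4) * nu(x4) = 5 * 3 = 15.
  x6: f(x6) * nu(x6) = 9 * 2 = 18.
Summing: mu(A) = 0 + 1 + 15 + 18 = 34.

34


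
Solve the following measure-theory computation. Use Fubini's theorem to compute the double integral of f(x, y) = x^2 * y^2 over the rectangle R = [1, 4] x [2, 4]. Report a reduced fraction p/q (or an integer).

f(x, y) is a tensor product of a function of x and a function of y, and both factors are bounded continuous (hence Lebesgue integrable) on the rectangle, so Fubini's theorem applies:
  integral_R f d(m x m) = (integral_a1^b1 x^2 dx) * (integral_a2^b2 y^2 dy).
Inner integral in x: integral_{1}^{4} x^2 dx = (4^3 - 1^3)/3
  = 21.
Inner integral in y: integral_{2}^{4} y^2 dy = (4^3 - 2^3)/3
  = 56/3.
Product: (21) * (56/3) = 392.

392


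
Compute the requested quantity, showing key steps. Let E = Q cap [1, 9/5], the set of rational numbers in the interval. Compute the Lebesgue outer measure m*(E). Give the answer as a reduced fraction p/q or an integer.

Q cap [1, 9/5] is countable; list its elements as q_1, q_2, ... . Fix eps > 0 and cover the k-th point by an interval of length eps * 2^(-k). The cover has total length eps * sum_{k>=1} 2^(-k) = eps, so by definition of outer measure m*(Q cap [1, 9/5]) <= eps. Since eps was arbitrary and m* >= 0, the outer measure is 0.

0


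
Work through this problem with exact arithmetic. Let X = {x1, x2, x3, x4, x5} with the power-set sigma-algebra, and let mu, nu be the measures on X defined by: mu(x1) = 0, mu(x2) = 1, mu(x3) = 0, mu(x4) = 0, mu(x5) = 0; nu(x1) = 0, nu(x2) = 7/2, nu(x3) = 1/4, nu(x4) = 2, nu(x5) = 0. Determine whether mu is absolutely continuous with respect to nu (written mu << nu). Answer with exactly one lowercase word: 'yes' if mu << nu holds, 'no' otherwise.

mu << nu means: every nu-null measurable set is also mu-null; equivalently, for every atom x, if nu({x}) = 0 then mu({x}) = 0.
Checking each atom:
  x1: nu = 0, mu = 0 -> consistent with mu << nu.
  x2: nu = 7/2 > 0 -> no constraint.
  x3: nu = 1/4 > 0 -> no constraint.
  x4: nu = 2 > 0 -> no constraint.
  x5: nu = 0, mu = 0 -> consistent with mu << nu.
No atom violates the condition. Therefore mu << nu.

yes


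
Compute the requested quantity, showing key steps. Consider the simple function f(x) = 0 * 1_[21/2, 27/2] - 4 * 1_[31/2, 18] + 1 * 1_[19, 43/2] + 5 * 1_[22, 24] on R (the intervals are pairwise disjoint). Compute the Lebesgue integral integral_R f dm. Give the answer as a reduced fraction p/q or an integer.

For a simple function f = sum_i c_i * 1_{A_i} with disjoint A_i,
  integral f dm = sum_i c_i * m(A_i).
Lengths of the A_i:
  m(A_1) = 27/2 - 21/2 = 3.
  m(A_2) = 18 - 31/2 = 5/2.
  m(A_3) = 43/2 - 19 = 5/2.
  m(A_4) = 24 - 22 = 2.
Contributions c_i * m(A_i):
  (0) * (3) = 0.
  (-4) * (5/2) = -10.
  (1) * (5/2) = 5/2.
  (5) * (2) = 10.
Total: 0 - 10 + 5/2 + 10 = 5/2.

5/2


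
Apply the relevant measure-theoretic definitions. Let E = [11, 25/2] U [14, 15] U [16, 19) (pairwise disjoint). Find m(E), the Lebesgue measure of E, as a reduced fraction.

For pairwise disjoint intervals, m(union_i I_i) = sum_i m(I_i),
and m is invariant under swapping open/closed endpoints (single points have measure 0).
So m(E) = sum_i (b_i - a_i).
  I_1 has length 25/2 - 11 = 3/2.
  I_2 has length 15 - 14 = 1.
  I_3 has length 19 - 16 = 3.
Summing:
  m(E) = 3/2 + 1 + 3 = 11/2.

11/2


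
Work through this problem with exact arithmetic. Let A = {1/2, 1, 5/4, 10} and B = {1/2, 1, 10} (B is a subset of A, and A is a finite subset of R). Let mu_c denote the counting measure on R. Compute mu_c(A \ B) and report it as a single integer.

Counting measure assigns mu_c(E) = |E| (number of elements) when E is finite. For B subset A, A \ B is the set of elements of A not in B, so |A \ B| = |A| - |B|.
|A| = 4, |B| = 3, so mu_c(A \ B) = 4 - 3 = 1.

1


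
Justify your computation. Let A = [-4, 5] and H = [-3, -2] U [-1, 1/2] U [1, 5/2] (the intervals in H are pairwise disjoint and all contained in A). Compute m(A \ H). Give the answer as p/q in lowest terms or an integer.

The ambient interval has length m(A) = 5 - (-4) = 9.
Since the holes are disjoint and sit inside A, by finite additivity
  m(H) = sum_i (b_i - a_i), and m(A \ H) = m(A) - m(H).
Computing the hole measures:
  m(H_1) = -2 - (-3) = 1.
  m(H_2) = 1/2 - (-1) = 3/2.
  m(H_3) = 5/2 - 1 = 3/2.
Summed: m(H) = 1 + 3/2 + 3/2 = 4.
So m(A \ H) = 9 - 4 = 5.

5


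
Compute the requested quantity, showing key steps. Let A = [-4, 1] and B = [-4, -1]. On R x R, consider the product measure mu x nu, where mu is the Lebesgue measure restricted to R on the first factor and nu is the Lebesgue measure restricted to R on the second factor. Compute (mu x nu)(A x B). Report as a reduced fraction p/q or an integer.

For a measurable rectangle A x B, the product measure satisfies
  (mu x nu)(A x B) = mu(A) * nu(B).
  mu(A) = 5.
  nu(B) = 3.
  (mu x nu)(A x B) = 5 * 3 = 15.

15


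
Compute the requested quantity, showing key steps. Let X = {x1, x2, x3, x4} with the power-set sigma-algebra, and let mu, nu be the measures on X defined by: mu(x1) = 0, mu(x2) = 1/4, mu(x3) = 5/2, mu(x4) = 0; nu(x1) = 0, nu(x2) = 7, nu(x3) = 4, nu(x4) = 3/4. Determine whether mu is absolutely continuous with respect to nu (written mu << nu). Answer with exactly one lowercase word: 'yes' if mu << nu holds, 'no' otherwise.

mu << nu means: every nu-null measurable set is also mu-null; equivalently, for every atom x, if nu({x}) = 0 then mu({x}) = 0.
Checking each atom:
  x1: nu = 0, mu = 0 -> consistent with mu << nu.
  x2: nu = 7 > 0 -> no constraint.
  x3: nu = 4 > 0 -> no constraint.
  x4: nu = 3/4 > 0 -> no constraint.
No atom violates the condition. Therefore mu << nu.

yes


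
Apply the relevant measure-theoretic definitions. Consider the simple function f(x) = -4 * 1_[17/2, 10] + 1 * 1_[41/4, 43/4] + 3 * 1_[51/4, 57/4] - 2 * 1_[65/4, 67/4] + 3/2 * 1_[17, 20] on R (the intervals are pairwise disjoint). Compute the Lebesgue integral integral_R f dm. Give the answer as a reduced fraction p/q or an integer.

For a simple function f = sum_i c_i * 1_{A_i} with disjoint A_i,
  integral f dm = sum_i c_i * m(A_i).
Lengths of the A_i:
  m(A_1) = 10 - 17/2 = 3/2.
  m(A_2) = 43/4 - 41/4 = 1/2.
  m(A_3) = 57/4 - 51/4 = 3/2.
  m(A_4) = 67/4 - 65/4 = 1/2.
  m(A_5) = 20 - 17 = 3.
Contributions c_i * m(A_i):
  (-4) * (3/2) = -6.
  (1) * (1/2) = 1/2.
  (3) * (3/2) = 9/2.
  (-2) * (1/2) = -1.
  (3/2) * (3) = 9/2.
Total: -6 + 1/2 + 9/2 - 1 + 9/2 = 5/2.

5/2


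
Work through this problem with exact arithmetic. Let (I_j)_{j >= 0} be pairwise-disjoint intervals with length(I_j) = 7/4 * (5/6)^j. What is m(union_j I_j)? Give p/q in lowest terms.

By countable additivity of the Lebesgue measure on pairwise disjoint measurable sets,
  m(union_{j >= 0} I_j) = sum_{j >= 0} m(I_j) = sum_{j >= 0} a * r^j,
  with a = 7/4 and r = 5/6.
Since 0 < r = 5/6 < 1, the geometric series converges:
  sum_{j >= 0} a * r^j = a / (1 - r).
  = 7/4 / (1 - 5/6)
  = 7/4 / (1/6)
  = 21/2.

21/2


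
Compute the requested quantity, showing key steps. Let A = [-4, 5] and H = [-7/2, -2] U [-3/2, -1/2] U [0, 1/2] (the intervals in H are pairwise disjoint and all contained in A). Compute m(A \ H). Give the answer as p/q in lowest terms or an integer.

The ambient interval has length m(A) = 5 - (-4) = 9.
Since the holes are disjoint and sit inside A, by finite additivity
  m(H) = sum_i (b_i - a_i), and m(A \ H) = m(A) - m(H).
Computing the hole measures:
  m(H_1) = -2 - (-7/2) = 3/2.
  m(H_2) = -1/2 - (-3/2) = 1.
  m(H_3) = 1/2 - 0 = 1/2.
Summed: m(H) = 3/2 + 1 + 1/2 = 3.
So m(A \ H) = 9 - 3 = 6.

6


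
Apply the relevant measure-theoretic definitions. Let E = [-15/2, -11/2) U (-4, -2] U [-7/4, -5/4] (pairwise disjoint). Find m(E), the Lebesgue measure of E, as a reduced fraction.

For pairwise disjoint intervals, m(union_i I_i) = sum_i m(I_i),
and m is invariant under swapping open/closed endpoints (single points have measure 0).
So m(E) = sum_i (b_i - a_i).
  I_1 has length -11/2 - (-15/2) = 2.
  I_2 has length -2 - (-4) = 2.
  I_3 has length -5/4 - (-7/4) = 1/2.
Summing:
  m(E) = 2 + 2 + 1/2 = 9/2.

9/2


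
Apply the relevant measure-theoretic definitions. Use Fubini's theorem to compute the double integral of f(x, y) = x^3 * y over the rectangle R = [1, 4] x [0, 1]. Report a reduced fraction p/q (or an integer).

f(x, y) is a tensor product of a function of x and a function of y, and both factors are bounded continuous (hence Lebesgue integrable) on the rectangle, so Fubini's theorem applies:
  integral_R f d(m x m) = (integral_a1^b1 x^3 dx) * (integral_a2^b2 y dy).
Inner integral in x: integral_{1}^{4} x^3 dx = (4^4 - 1^4)/4
  = 255/4.
Inner integral in y: integral_{0}^{1} y dy = (1^2 - 0^2)/2
  = 1/2.
Product: (255/4) * (1/2) = 255/8.

255/8


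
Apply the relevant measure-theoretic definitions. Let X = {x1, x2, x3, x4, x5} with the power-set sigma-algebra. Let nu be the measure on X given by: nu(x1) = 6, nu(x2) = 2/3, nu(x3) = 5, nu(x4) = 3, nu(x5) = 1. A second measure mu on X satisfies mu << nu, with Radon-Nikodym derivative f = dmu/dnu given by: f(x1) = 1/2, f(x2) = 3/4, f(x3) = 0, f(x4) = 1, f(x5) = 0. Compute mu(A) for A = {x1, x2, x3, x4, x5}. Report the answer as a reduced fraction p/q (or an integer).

By the defining property of the Radon-Nikodym derivative, for every measurable set A,
  mu(A) = integral_A f dnu.
Since nu is a discrete measure concentrated on the atoms of X, the integral over A reduces to the sum
  mu(A) = sum_{x in A} f(x) * nu({x}).
Computing each term:
  x1: f(x1) * nu(x1) = 1/2 * 6 = 3.
  x2: f(x2) * nu(x2) = 3/4 * 2/3 = 1/2.
  x3: f(x3) * nu(x3) = 0 * 5 = 0.
  x4: f(x4) * nu(x4) = 1 * 3 = 3.
  x5: f(x5) * nu(x5) = 0 * 1 = 0.
Summing: mu(A) = 3 + 1/2 + 0 + 3 + 0 = 13/2.

13/2


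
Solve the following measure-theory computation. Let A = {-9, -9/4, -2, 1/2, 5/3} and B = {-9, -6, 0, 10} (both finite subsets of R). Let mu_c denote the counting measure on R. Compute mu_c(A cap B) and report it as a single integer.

Counting measure on a finite set equals cardinality. mu_c(A cap B) = |A cap B| (elements appearing in both).
Enumerating the elements of A that also lie in B gives 1 element(s).
So mu_c(A cap B) = 1.

1


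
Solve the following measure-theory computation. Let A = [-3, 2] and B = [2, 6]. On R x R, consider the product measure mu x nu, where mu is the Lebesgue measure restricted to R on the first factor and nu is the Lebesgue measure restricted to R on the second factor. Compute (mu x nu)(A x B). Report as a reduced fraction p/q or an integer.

For a measurable rectangle A x B, the product measure satisfies
  (mu x nu)(A x B) = mu(A) * nu(B).
  mu(A) = 5.
  nu(B) = 4.
  (mu x nu)(A x B) = 5 * 4 = 20.

20


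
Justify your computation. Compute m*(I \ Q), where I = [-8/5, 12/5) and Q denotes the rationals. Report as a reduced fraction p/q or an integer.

The interval I = [-8/5, 12/5) has m(I) = 12/5 - (-8/5) = 4 (endpoints are measure-zero, so open/closed/half-open agree). Write I = (I cap Q) u (I \ Q). The rationals in I are countable, so m*(I cap Q) = 0 (cover each rational by intervals whose total length is arbitrarily small). By countable subadditivity m*(I) <= m*(I cap Q) + m*(I \ Q), hence m*(I \ Q) >= m(I) = 4. The reverse inequality m*(I \ Q) <= m*(I) = 4 is trivial since (I \ Q) is a subset of I. Therefore m*(I \ Q) = 4.

4


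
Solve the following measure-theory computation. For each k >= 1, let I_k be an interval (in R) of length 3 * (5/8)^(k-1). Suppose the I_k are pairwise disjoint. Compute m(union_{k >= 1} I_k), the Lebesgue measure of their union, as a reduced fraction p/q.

By countable additivity of the Lebesgue measure on pairwise disjoint measurable sets,
  m(union_{k >= 1} I_k) = sum_{k >= 1} m(I_k) = sum_{k >= 1} a * r^(k-1),
  with a = 3 and r = 5/8.
Since 0 < r = 5/8 < 1, the geometric series converges:
  sum_{k >= 1} a * r^(k-1) = a / (1 - r).
  = 3 / (1 - 5/8)
  = 3 / (3/8)
  = 8.

8


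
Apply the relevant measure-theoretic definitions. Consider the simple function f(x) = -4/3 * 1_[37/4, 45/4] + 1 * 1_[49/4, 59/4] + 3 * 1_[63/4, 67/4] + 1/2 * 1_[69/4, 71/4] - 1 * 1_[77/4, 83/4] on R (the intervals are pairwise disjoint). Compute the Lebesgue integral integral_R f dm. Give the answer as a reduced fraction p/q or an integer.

For a simple function f = sum_i c_i * 1_{A_i} with disjoint A_i,
  integral f dm = sum_i c_i * m(A_i).
Lengths of the A_i:
  m(A_1) = 45/4 - 37/4 = 2.
  m(A_2) = 59/4 - 49/4 = 5/2.
  m(A_3) = 67/4 - 63/4 = 1.
  m(A_4) = 71/4 - 69/4 = 1/2.
  m(A_5) = 83/4 - 77/4 = 3/2.
Contributions c_i * m(A_i):
  (-4/3) * (2) = -8/3.
  (1) * (5/2) = 5/2.
  (3) * (1) = 3.
  (1/2) * (1/2) = 1/4.
  (-1) * (3/2) = -3/2.
Total: -8/3 + 5/2 + 3 + 1/4 - 3/2 = 19/12.

19/12
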